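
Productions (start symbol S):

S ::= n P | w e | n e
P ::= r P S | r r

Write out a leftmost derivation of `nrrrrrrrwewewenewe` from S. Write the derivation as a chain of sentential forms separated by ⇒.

S ⇒ nP ⇒ nrPS ⇒ nrrPSS ⇒ nrrrPSSS ⇒ nrrrrPSSSS ⇒ nrrrrrPSSSSS ⇒ nrrrrrrrSSSSS ⇒ nrrrrrrrweSSSS ⇒ nrrrrrrrweweSSS ⇒ nrrrrrrrweweweSS ⇒ nrrrrrrrweweweneS ⇒ nrrrrrrrwewewenewe

S ⇒ nP   [S ::= n P]
nP ⇒ nrPS   [P ::= r P S]
nrPS ⇒ nrrPSS   [P ::= r P S]
nrrPSS ⇒ nrrrPSSS   [P ::= r P S]
nrrrPSSS ⇒ nrrrrPSSSS   [P ::= r P S]
nrrrrPSSSS ⇒ nrrrrrPSSSSS   [P ::= r P S]
nrrrrrPSSSSS ⇒ nrrrrrrrSSSSS   [P ::= r r]
nrrrrrrrSSSSS ⇒ nrrrrrrrweSSSS   [S ::= w e]
nrrrrrrrweSSSS ⇒ nrrrrrrrweweSSS   [S ::= w e]
nrrrrrrrweweSSS ⇒ nrrrrrrrweweweSS   [S ::= w e]
nrrrrrrrweweweSS ⇒ nrrrrrrrweweweneS   [S ::= n e]
nrrrrrrrweweweneS ⇒ nrrrrrrrwewewenewe   [S ::= w e]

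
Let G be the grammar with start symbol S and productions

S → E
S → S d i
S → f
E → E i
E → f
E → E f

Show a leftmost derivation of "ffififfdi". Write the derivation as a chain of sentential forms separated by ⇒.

S⇒Sdi⇒Edi⇒Efdi⇒Effdi⇒Eiffdi⇒Efiffdi⇒Eififfdi⇒Efififfdi⇒ffififfdi

S ⇒ Sdi   [S → S d i]
Sdi ⇒ Edi   [S → E]
Edi ⇒ Efdi   [E → E f]
Efdi ⇒ Effdi   [E → E f]
Effdi ⇒ Eiffdi   [E → E i]
Eiffdi ⇒ Efiffdi   [E → E f]
Efiffdi ⇒ Eififfdi   [E → E i]
Eififfdi ⇒ Efififfdi   [E → E f]
Efififfdi ⇒ ffififfdi   [E → f]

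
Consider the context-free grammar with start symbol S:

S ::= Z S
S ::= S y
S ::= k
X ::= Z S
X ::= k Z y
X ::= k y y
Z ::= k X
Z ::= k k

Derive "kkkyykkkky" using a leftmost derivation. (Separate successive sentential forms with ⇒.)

S ⇒ ZS   [S ::= Z S]
ZS ⇒ kXS   [Z ::= k X]
kXS ⇒ kZSS   [X ::= Z S]
kZSS ⇒ kkXSS   [Z ::= k X]
kkXSS ⇒ kkkyySS   [X ::= k y y]
kkkyySS ⇒ kkkyyZSS   [S ::= Z S]
kkkyyZSS ⇒ kkkyykkSS   [Z ::= k k]
kkkyykkSS ⇒ kkkyykkkS   [S ::= k]
kkkyykkkS ⇒ kkkyykkkSy   [S ::= S y]
kkkyykkkSy ⇒ kkkyykkkky   [S ::= k]

S ⇒ ZS ⇒ kXS ⇒ kZSS ⇒ kkXSS ⇒ kkkyySS ⇒ kkkyyZSS ⇒ kkkyykkSS ⇒ kkkyykkkS ⇒ kkkyykkkSy ⇒ kkkyykkkky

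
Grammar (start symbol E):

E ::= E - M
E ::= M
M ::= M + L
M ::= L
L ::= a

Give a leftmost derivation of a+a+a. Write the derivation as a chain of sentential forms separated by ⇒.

E ⇒ M ⇒ M+L ⇒ M+L+L ⇒ L+L+L ⇒ a+L+L ⇒ a+a+L ⇒ a+a+a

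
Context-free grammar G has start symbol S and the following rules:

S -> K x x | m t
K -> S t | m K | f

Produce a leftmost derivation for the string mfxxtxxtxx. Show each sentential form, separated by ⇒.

S⇒Kxx⇒mKxx⇒mStxx⇒mKxxtxx⇒mStxxtxx⇒mKxxtxxtxx⇒mfxxtxxtxx

S ⇒ Kxx   [S -> K x x]
Kxx ⇒ mKxx   [K -> m K]
mKxx ⇒ mStxx   [K -> S t]
mStxx ⇒ mKxxtxx   [S -> K x x]
mKxxtxx ⇒ mStxxtxx   [K -> S t]
mStxxtxx ⇒ mKxxtxxtxx   [S -> K x x]
mKxxtxxtxx ⇒ mfxxtxxtxx   [K -> f]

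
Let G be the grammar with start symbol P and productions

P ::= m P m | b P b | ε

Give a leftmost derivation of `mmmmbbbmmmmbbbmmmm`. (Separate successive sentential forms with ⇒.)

P ⇒ mPm ⇒ mmPmm ⇒ mmmPmmm ⇒ mmmmPmmmm ⇒ mmmmbPbmmmm ⇒ mmmmbbPbbmmmm ⇒ mmmmbbbPbbbmmmm ⇒ mmmmbbbmPmbbbmmmm ⇒ mmmmbbbmmPmmbbbmmmm ⇒ mmmmbbbmmmmbbbmmmm

P ⇒ mPm   [P ::= m P m]
mPm ⇒ mmPmm   [P ::= m P m]
mmPmm ⇒ mmmPmmm   [P ::= m P m]
mmmPmmm ⇒ mmmmPmmmm   [P ::= m P m]
mmmmPmmmm ⇒ mmmmbPbmmmm   [P ::= b P b]
mmmmbPbmmmm ⇒ mmmmbbPbbmmmm   [P ::= b P b]
mmmmbbPbbmmmm ⇒ mmmmbbbPbbbmmmm   [P ::= b P b]
mmmmbbbPbbbmmmm ⇒ mmmmbbbmPmbbbmmmm   [P ::= m P m]
mmmmbbbmPmbbbmmmm ⇒ mmmmbbbmmPmmbbbmmmm   [P ::= m P m]
mmmmbbbmmPmmbbbmmmm ⇒ mmmmbbbmmmmbbbmmmm   [P ::= ε]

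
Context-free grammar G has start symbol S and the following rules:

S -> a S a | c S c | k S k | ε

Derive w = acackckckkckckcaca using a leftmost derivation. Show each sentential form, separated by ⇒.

S ⇒ aSa ⇒ acSca ⇒ acaSaca ⇒ acacScaca ⇒ acackSkcaca ⇒ acackcSckcaca ⇒ acackckSkckcaca ⇒ acackckcSckckcaca ⇒ acackckckSkckckcaca ⇒ acackckckkckckcaca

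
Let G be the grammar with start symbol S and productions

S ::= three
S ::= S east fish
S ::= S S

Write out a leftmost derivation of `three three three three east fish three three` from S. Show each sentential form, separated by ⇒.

S ⇒ S S ⇒ S S S ⇒ S east fish S S ⇒ S S east fish S S ⇒ S S S east fish S S ⇒ S S S S east fish S S ⇒ three S S S east fish S S ⇒ three three S S east fish S S ⇒ three three three S east fish S S ⇒ three three three three east fish S S ⇒ three three three three east fish three S ⇒ three three three three east fish three three

S ⇒ S S   [S ::= S S]
S S ⇒ S S S   [S ::= S S]
S S S ⇒ S east fish S S   [S ::= S east fish]
S east fish S S ⇒ S S east fish S S   [S ::= S S]
S S east fish S S ⇒ S S S east fish S S   [S ::= S S]
S S S east fish S S ⇒ S S S S east fish S S   [S ::= S S]
S S S S east fish S S ⇒ three S S S east fish S S   [S ::= three]
three S S S east fish S S ⇒ three three S S east fish S S   [S ::= three]
three three S S east fish S S ⇒ three three three S east fish S S   [S ::= three]
three three three S east fish S S ⇒ three three three three east fish S S   [S ::= three]
three three three three east fish S S ⇒ three three three three east fish three S   [S ::= three]
three three three three east fish three S ⇒ three three three three east fish three three   [S ::= three]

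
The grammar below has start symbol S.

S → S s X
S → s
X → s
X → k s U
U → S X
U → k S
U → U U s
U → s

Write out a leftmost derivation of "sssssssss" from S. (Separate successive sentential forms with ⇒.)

S⇒SsX⇒SsXsX⇒SsXsXsX⇒SsXsXsXsX⇒ssXsXsXsX⇒ssssXsXsX⇒ssssssXsX⇒ssssssssX⇒sssssssss

S ⇒ SsX   [S → S s X]
SsX ⇒ SsXsX   [S → S s X]
SsXsX ⇒ SsXsXsX   [S → S s X]
SsXsXsX ⇒ SsXsXsXsX   [S → S s X]
SsXsXsXsX ⇒ ssXsXsXsX   [S → s]
ssXsXsXsX ⇒ ssssXsXsX   [X → s]
ssssXsXsX ⇒ ssssssXsX   [X → s]
ssssssXsX ⇒ ssssssssX   [X → s]
ssssssssX ⇒ sssssssss   [X → s]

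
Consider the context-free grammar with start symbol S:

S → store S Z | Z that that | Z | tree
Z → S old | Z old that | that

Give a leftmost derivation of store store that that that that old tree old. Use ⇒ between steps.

S ⇒ store S Z   [S → store S Z]
store S Z ⇒ store Z Z   [S → Z]
store Z Z ⇒ store S old Z   [Z → S old]
store S old Z ⇒ store store S Z old Z   [S → store S Z]
store store S Z old Z ⇒ store store Z that that Z old Z   [S → Z that that]
store store Z that that Z old Z ⇒ store store that that that Z old Z   [Z → that]
store store that that that Z old Z ⇒ store store that that that that old Z   [Z → that]
store store that that that that old Z ⇒ store store that that that that old S old   [Z → S old]
store store that that that that old S old ⇒ store store that that that that old tree old   [S → tree]

S ⇒ store S Z ⇒ store Z Z ⇒ store S old Z ⇒ store store S Z old Z ⇒ store store Z that that Z old Z ⇒ store store that that that Z old Z ⇒ store store that that that that old Z ⇒ store store that that that that old S old ⇒ store store that that that that old tree old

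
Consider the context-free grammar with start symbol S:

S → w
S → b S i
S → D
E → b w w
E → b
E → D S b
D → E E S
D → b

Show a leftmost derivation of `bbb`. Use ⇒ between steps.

S⇒D⇒EES⇒bES⇒bbS⇒bbD⇒bbb

S ⇒ D   [S → D]
D ⇒ EES   [D → E E S]
EES ⇒ bES   [E → b]
bES ⇒ bbS   [E → b]
bbS ⇒ bbD   [S → D]
bbD ⇒ bbb   [D → b]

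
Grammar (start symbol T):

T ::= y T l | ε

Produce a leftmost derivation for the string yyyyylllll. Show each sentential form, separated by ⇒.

T ⇒ yTl   [T ::= y T l]
yTl ⇒ yyTll   [T ::= y T l]
yyTll ⇒ yyyTlll   [T ::= y T l]
yyyTlll ⇒ yyyyTllll   [T ::= y T l]
yyyyTllll ⇒ yyyyyTlllll   [T ::= y T l]
yyyyyTlllll ⇒ yyyyylllll   [T ::= ε]

T ⇒ yTl ⇒ yyTll ⇒ yyyTlll ⇒ yyyyTllll ⇒ yyyyyTlllll ⇒ yyyyylllll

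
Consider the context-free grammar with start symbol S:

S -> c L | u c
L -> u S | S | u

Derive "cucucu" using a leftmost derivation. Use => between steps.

S=>cL=>cuS=>cucL=>cucuS=>cucucL=>cucucu

S => cL   [S -> c L]
cL => cuS   [L -> u S]
cuS => cucL   [S -> c L]
cucL => cucuS   [L -> u S]
cucuS => cucucL   [S -> c L]
cucucL => cucucu   [L -> u]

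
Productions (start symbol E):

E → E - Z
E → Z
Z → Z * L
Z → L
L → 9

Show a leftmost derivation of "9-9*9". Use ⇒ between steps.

E ⇒ E-Z ⇒ Z-Z ⇒ L-Z ⇒ 9-Z ⇒ 9-Z*L ⇒ 9-L*L ⇒ 9-9*L ⇒ 9-9*9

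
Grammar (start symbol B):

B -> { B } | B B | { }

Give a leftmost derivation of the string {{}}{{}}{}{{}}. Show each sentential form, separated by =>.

B => BB   [B -> B B]
BB => BBB   [B -> B B]
BBB => BBBB   [B -> B B]
BBBB => {B}BBB   [B -> { B }]
{B}BBB => {{}}BBB   [B -> { }]
{{}}BBB => {{}}{B}BB   [B -> { B }]
{{}}{B}BB => {{}}{{}}BB   [B -> { }]
{{}}{{}}BB => {{}}{{}}{}B   [B -> { }]
{{}}{{}}{}B => {{}}{{}}{}{B}   [B -> { B }]
{{}}{{}}{}{B} => {{}}{{}}{}{{}}   [B -> { }]

B=>BB=>BBB=>BBBB=>{B}BBB=>{{}}BBB=>{{}}{B}BB=>{{}}{{}}BB=>{{}}{{}}{}B=>{{}}{{}}{}{B}=>{{}}{{}}{}{{}}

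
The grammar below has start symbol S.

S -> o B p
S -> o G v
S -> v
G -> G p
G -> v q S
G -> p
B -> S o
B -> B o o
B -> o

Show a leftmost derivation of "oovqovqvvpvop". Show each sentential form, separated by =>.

S=>oBp=>oSop=>ooGvop=>ooGpvop=>oovqSpvop=>oovqoGvpvop=>oovqovqSvpvop=>oovqovqvvpvop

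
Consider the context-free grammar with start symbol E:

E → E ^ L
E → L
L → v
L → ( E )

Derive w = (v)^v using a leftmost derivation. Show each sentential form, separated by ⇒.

E ⇒ E^L ⇒ L^L ⇒ (E)^L ⇒ (L)^L ⇒ (v)^L ⇒ (v)^v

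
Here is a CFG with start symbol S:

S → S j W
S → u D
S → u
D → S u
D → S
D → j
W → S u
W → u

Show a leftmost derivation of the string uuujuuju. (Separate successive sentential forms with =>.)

S => SjW   [S → S j W]
SjW => uDjW   [S → u D]
uDjW => uSjW   [D → S]
uSjW => uuDjW   [S → u D]
uuDjW => uuSjW   [D → S]
uuSjW => uuSjWjW   [S → S j W]
uuSjWjW => uuujWjW   [S → u]
uuujWjW => uuujSujW   [W → S u]
uuujSujW => uuujuujW   [S → u]
uuujuujW => uuujuuju   [W → u]

S => SjW => uDjW => uSjW => uuDjW => uuSjW => uuSjWjW => uuujWjW => uuujSujW => uuujuujW => uuujuuju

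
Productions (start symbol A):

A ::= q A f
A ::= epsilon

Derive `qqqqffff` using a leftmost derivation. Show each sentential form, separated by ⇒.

A ⇒ qAf   [A ::= q A f]
qAf ⇒ qqAff   [A ::= q A f]
qqAff ⇒ qqqAfff   [A ::= q A f]
qqqAfff ⇒ qqqqAffff   [A ::= q A f]
qqqqAffff ⇒ qqqqffff   [A ::= epsilon]

A ⇒ qAf ⇒ qqAff ⇒ qqqAfff ⇒ qqqqAffff ⇒ qqqqffff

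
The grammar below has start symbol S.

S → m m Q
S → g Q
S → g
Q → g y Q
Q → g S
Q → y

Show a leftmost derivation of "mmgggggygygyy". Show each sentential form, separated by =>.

S => mmQ => mmgS => mmggQ => mmgggS => mmggggQ => mmgggggyQ => mmgggggygyQ => mmgggggygygyQ => mmgggggygygyy

S => mmQ   [S → m m Q]
mmQ => mmgS   [Q → g S]
mmgS => mmggQ   [S → g Q]
mmggQ => mmgggS   [Q → g S]
mmgggS => mmggggQ   [S → g Q]
mmggggQ => mmgggggyQ   [Q → g y Q]
mmgggggyQ => mmgggggygyQ   [Q → g y Q]
mmgggggygyQ => mmgggggygygyQ   [Q → g y Q]
mmgggggygygyQ => mmgggggygygyy   [Q → y]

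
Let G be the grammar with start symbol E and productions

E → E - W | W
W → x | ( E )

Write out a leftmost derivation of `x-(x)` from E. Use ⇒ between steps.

E ⇒ E-W   [E → E - W]
E-W ⇒ W-W   [E → W]
W-W ⇒ x-W   [W → x]
x-W ⇒ x-(E)   [W → ( E )]
x-(E) ⇒ x-(W)   [E → W]
x-(W) ⇒ x-(x)   [W → x]

E⇒E-W⇒W-W⇒x-W⇒x-(E)⇒x-(W)⇒x-(x)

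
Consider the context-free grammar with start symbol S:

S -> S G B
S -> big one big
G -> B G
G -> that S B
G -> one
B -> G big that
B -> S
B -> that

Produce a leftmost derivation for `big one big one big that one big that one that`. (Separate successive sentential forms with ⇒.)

S ⇒ S G B   [S -> S G B]
S G B ⇒ big one big G B   [S -> big one big]
big one big G B ⇒ big one big B G B   [G -> B G]
big one big B G B ⇒ big one big G big that G B   [B -> G big that]
big one big G big that G B ⇒ big one big B G big that G B   [G -> B G]
big one big B G big that G B ⇒ big one big G big that G big that G B   [B -> G big that]
big one big G big that G big that G B ⇒ big one big one big that G big that G B   [G -> one]
big one big one big that G big that G B ⇒ big one big one big that one big that G B   [G -> one]
big one big one big that one big that G B ⇒ big one big one big that one big that one B   [G -> one]
big one big one big that one big that one B ⇒ big one big one big that one big that one that   [B -> that]

S ⇒ S G B ⇒ big one big G B ⇒ big one big B G B ⇒ big one big G big that G B ⇒ big one big B G big that G B ⇒ big one big G big that G big that G B ⇒ big one big one big that G big that G B ⇒ big one big one big that one big that G B ⇒ big one big one big that one big that one B ⇒ big one big one big that one big that one that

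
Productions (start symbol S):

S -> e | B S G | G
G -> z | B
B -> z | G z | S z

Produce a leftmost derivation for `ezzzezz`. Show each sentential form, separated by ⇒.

S⇒BSG⇒SzSG⇒ezSG⇒ezBSGG⇒ezGzSGG⇒ezzzSGG⇒ezzzeGG⇒ezzzezG⇒ezzzezz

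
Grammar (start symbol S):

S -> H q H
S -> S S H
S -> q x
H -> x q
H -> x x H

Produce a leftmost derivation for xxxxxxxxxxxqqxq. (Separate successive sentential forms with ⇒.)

S ⇒ HqH ⇒ xxHqH ⇒ xxxxHqH ⇒ xxxxxxHqH ⇒ xxxxxxxxHqH ⇒ xxxxxxxxxxHqH ⇒ xxxxxxxxxxxqqH ⇒ xxxxxxxxxxxqqxq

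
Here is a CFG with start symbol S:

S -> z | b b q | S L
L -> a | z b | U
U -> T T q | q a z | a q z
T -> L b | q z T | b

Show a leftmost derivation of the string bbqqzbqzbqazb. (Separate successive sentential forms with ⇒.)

S⇒SL⇒SLL⇒SLLL⇒bbqLLL⇒bbqULL⇒bbqTTqLL⇒bbqqzTTqLL⇒bbqqzbTqLL⇒bbqqzbqzTqLL⇒bbqqzbqzbqLL⇒bbqqzbqzbqaL⇒bbqqzbqzbqazb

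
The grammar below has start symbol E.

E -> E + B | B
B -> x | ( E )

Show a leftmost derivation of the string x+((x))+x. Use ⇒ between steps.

E ⇒ E+B   [E -> E + B]
E+B ⇒ E+B+B   [E -> E + B]
E+B+B ⇒ B+B+B   [E -> B]
B+B+B ⇒ x+B+B   [B -> x]
x+B+B ⇒ x+(E)+B   [B -> ( E )]
x+(E)+B ⇒ x+(B)+B   [E -> B]
x+(B)+B ⇒ x+((E))+B   [B -> ( E )]
x+((E))+B ⇒ x+((B))+B   [E -> B]
x+((B))+B ⇒ x+((x))+B   [B -> x]
x+((x))+B ⇒ x+((x))+x   [B -> x]

E ⇒ E+B ⇒ E+B+B ⇒ B+B+B ⇒ x+B+B ⇒ x+(E)+B ⇒ x+(B)+B ⇒ x+((E))+B ⇒ x+((B))+B ⇒ x+((x))+B ⇒ x+((x))+x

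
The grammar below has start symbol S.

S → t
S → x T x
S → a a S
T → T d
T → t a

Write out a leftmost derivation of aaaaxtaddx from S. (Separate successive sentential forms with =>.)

S => aaS   [S → a a S]
aaS => aaaaS   [S → a a S]
aaaaS => aaaaxTx   [S → x T x]
aaaaxTx => aaaaxTdx   [T → T d]
aaaaxTdx => aaaaxTddx   [T → T d]
aaaaxTddx => aaaaxtaddx   [T → t a]

S => aaS => aaaaS => aaaaxTx => aaaaxTdx => aaaaxTddx => aaaaxtaddx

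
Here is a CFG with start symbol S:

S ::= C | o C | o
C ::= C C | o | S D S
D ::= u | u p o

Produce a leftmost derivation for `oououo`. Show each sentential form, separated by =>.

S => C => SDS => oCDS => oSDSDS => ooDSDS => oouSDS => oouCDS => oouoDS => oououS => oououo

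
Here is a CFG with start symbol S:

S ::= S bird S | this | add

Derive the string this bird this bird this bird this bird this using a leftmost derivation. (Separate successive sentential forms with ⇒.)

S ⇒ S bird S   [S ::= S bird S]
S bird S ⇒ S bird S bird S   [S ::= S bird S]
S bird S bird S ⇒ S bird S bird S bird S   [S ::= S bird S]
S bird S bird S bird S ⇒ this bird S bird S bird S   [S ::= this]
this bird S bird S bird S ⇒ this bird S bird S bird S bird S   [S ::= S bird S]
this bird S bird S bird S bird S ⇒ this bird this bird S bird S bird S   [S ::= this]
this bird this bird S bird S bird S ⇒ this bird this bird this bird S bird S   [S ::= this]
this bird this bird this bird S bird S ⇒ this bird this bird this bird this bird S   [S ::= this]
this bird this bird this bird this bird S ⇒ this bird this bird this bird this bird this   [S ::= this]

S ⇒ S bird S ⇒ S bird S bird S ⇒ S bird S bird S bird S ⇒ this bird S bird S bird S ⇒ this bird S bird S bird S bird S ⇒ this bird this bird S bird S bird S ⇒ this bird this bird this bird S bird S ⇒ this bird this bird this bird this bird S ⇒ this bird this bird this bird this bird this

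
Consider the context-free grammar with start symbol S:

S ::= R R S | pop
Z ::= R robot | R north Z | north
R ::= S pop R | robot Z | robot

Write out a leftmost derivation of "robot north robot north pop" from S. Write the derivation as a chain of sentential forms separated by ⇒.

S ⇒ R R S ⇒ robot Z R S ⇒ robot north R S ⇒ robot north robot Z S ⇒ robot north robot north S ⇒ robot north robot north pop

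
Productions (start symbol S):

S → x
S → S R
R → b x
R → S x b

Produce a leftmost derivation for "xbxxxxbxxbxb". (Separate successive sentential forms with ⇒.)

S ⇒ SR   [S → S R]
SR ⇒ SRR   [S → S R]
SRR ⇒ xRR   [S → x]
xRR ⇒ xbxR   [R → b x]
xbxR ⇒ xbxSxb   [R → S x b]
xbxSxb ⇒ xbxSRxb   [S → S R]
xbxSRxb ⇒ xbxSRRxb   [S → S R]
xbxSRRxb ⇒ xbxxRRxb   [S → x]
xbxxRRxb ⇒ xbxxSxbRxb   [R → S x b]
xbxxSxbRxb ⇒ xbxxxxbRxb   [S → x]
xbxxxxbRxb ⇒ xbxxxxbSxbxb   [R → S x b]
xbxxxxbSxbxb ⇒ xbxxxxbxxbxb   [S → x]

S ⇒ SR ⇒ SRR ⇒ xRR ⇒ xbxR ⇒ xbxSxb ⇒ xbxSRxb ⇒ xbxSRRxb ⇒ xbxxRRxb ⇒ xbxxSxbRxb ⇒ xbxxxxbRxb ⇒ xbxxxxbSxbxb ⇒ xbxxxxbxxbxb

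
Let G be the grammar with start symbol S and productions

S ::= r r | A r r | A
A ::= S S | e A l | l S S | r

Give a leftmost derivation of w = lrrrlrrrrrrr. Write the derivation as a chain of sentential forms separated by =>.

S => Arr   [S ::= A r r]
Arr => lSSrr   [A ::= l S S]
lSSrr => lArrSrr   [S ::= A r r]
lArrSrr => lrrrSrr   [A ::= r]
lrrrSrr => lrrrArrrr   [S ::= A r r]
lrrrArrrr => lrrrlSSrrrr   [A ::= l S S]
lrrrlSSrrrr => lrrrlASrrrr   [S ::= A]
lrrrlASrrrr => lrrrlrSrrrr   [A ::= r]
lrrrlrSrrrr => lrrrlrrrrrrr   [S ::= r r]

S => Arr => lSSrr => lArrSrr => lrrrSrr => lrrrArrrr => lrrrlSSrrrr => lrrrlASrrrr => lrrrlrSrrrr => lrrrlrrrrrrr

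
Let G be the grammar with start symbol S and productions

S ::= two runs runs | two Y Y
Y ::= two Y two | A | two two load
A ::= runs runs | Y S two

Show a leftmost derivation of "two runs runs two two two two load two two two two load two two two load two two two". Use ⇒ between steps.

S ⇒ two Y Y   [S ::= two Y Y]
two Y Y ⇒ two A Y   [Y ::= A]
two A Y ⇒ two runs runs Y   [A ::= runs runs]
two runs runs Y ⇒ two runs runs two Y two   [Y ::= two Y two]
two runs runs two Y two ⇒ two runs runs two two Y two two   [Y ::= two Y two]
two runs runs two two Y two two ⇒ two runs runs two two A two two   [Y ::= A]
two runs runs two two A two two ⇒ two runs runs two two Y S two two two   [A ::= Y S two]
two runs runs two two Y S two two two ⇒ two runs runs two two two two load S two two two   [Y ::= two two load]
two runs runs two two two two load S two two two ⇒ two runs runs two two two two load two Y Y two two two   [S ::= two Y Y]
two runs runs two two two two load two Y Y two two two ⇒ two runs runs two two two two load two two Y two Y two two two   [Y ::= two Y two]
two runs runs two two two two load two two Y two Y two two two ⇒ two runs runs two two two two load two two two two load two Y two two two   [Y ::= two two load]
two runs runs two two two two load two two two two load two Y two two two ⇒ two runs runs two two two two load two two two two load two two two load two two two   [Y ::= two two load]

S ⇒ two Y Y ⇒ two A Y ⇒ two runs runs Y ⇒ two runs runs two Y two ⇒ two runs runs two two Y two two ⇒ two runs runs two two A two two ⇒ two runs runs two two Y S two two two ⇒ two runs runs two two two two load S two two two ⇒ two runs runs two two two two load two Y Y two two two ⇒ two runs runs two two two two load two two Y two Y two two two ⇒ two runs runs two two two two load two two two two load two Y two two two ⇒ two runs runs two two two two load two two two two load two two two load two two two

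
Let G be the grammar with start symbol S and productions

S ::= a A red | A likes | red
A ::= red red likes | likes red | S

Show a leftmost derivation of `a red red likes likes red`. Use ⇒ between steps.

S ⇒ a A red   [S ::= a A red]
a A red ⇒ a S red   [A ::= S]
a S red ⇒ a A likes red   [S ::= A likes]
a A likes red ⇒ a red red likes likes red   [A ::= red red likes]

S ⇒ a A red ⇒ a S red ⇒ a A likes red ⇒ a red red likes likes red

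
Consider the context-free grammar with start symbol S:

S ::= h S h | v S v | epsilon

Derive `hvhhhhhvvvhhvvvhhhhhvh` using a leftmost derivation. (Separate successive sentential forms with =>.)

S => hSh   [S ::= h S h]
hSh => hvSvh   [S ::= v S v]
hvSvh => hvhShvh   [S ::= h S h]
hvhShvh => hvhhShhvh   [S ::= h S h]
hvhhShhvh => hvhhhShhhvh   [S ::= h S h]
hvhhhShhhvh => hvhhhhShhhhvh   [S ::= h S h]
hvhhhhShhhhvh => hvhhhhhShhhhhvh   [S ::= h S h]
hvhhhhhShhhhhvh => hvhhhhhvSvhhhhhvh   [S ::= v S v]
hvhhhhhvSvhhhhhvh => hvhhhhhvvSvvhhhhhvh   [S ::= v S v]
hvhhhhhvvSvvhhhhhvh => hvhhhhhvvvSvvvhhhhhvh   [S ::= v S v]
hvhhhhhvvvSvvvhhhhhvh => hvhhhhhvvvhShvvvhhhhhvh   [S ::= h S h]
hvhhhhhvvvhShvvvhhhhhvh => hvhhhhhvvvhhvvvhhhhhvh   [S ::= epsilon]

S=>hSh=>hvSvh=>hvhShvh=>hvhhShhvh=>hvhhhShhhvh=>hvhhhhShhhhvh=>hvhhhhhShhhhhvh=>hvhhhhhvSvhhhhhvh=>hvhhhhhvvSvvhhhhhvh=>hvhhhhhvvvSvvvhhhhhvh=>hvhhhhhvvvhShvvvhhhhhvh=>hvhhhhhvvvhhvvvhhhhhvh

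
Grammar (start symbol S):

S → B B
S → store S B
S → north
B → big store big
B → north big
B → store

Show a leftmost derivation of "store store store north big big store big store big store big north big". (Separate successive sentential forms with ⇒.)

S ⇒ store S B ⇒ store store S B B ⇒ store store store S B B B ⇒ store store store B B B B B ⇒ store store store north big B B B B ⇒ store store store north big big store big B B B ⇒ store store store north big big store big store B B ⇒ store store store north big big store big store big store big B ⇒ store store store north big big store big store big store big north big

S ⇒ store S B   [S → store S B]
store S B ⇒ store store S B B   [S → store S B]
store store S B B ⇒ store store store S B B B   [S → store S B]
store store store S B B B ⇒ store store store B B B B B   [S → B B]
store store store B B B B B ⇒ store store store north big B B B B   [B → north big]
store store store north big B B B B ⇒ store store store north big big store big B B B   [B → big store big]
store store store north big big store big B B B ⇒ store store store north big big store big store B B   [B → store]
store store store north big big store big store B B ⇒ store store store north big big store big store big store big B   [B → big store big]
store store store north big big store big store big store big B ⇒ store store store north big big store big store big store big north big   [B → north big]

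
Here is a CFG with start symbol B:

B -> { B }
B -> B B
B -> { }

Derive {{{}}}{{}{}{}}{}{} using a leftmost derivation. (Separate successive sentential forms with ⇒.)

B⇒BB⇒BBB⇒{B}BB⇒{{B}}BB⇒{{{}}}BB⇒{{{}}}BBB⇒{{{}}}{B}BB⇒{{{}}}{BB}BB⇒{{{}}}{BBB}BB⇒{{{}}}{{}BB}BB⇒{{{}}}{{}{}B}BB⇒{{{}}}{{}{}{}}BB⇒{{{}}}{{}{}{}}{}B⇒{{{}}}{{}{}{}}{}{}

B ⇒ BB   [B -> B B]
BB ⇒ BBB   [B -> B B]
BBB ⇒ {B}BB   [B -> { B }]
{B}BB ⇒ {{B}}BB   [B -> { B }]
{{B}}BB ⇒ {{{}}}BB   [B -> { }]
{{{}}}BB ⇒ {{{}}}BBB   [B -> B B]
{{{}}}BBB ⇒ {{{}}}{B}BB   [B -> { B }]
{{{}}}{B}BB ⇒ {{{}}}{BB}BB   [B -> B B]
{{{}}}{BB}BB ⇒ {{{}}}{BBB}BB   [B -> B B]
{{{}}}{BBB}BB ⇒ {{{}}}{{}BB}BB   [B -> { }]
{{{}}}{{}BB}BB ⇒ {{{}}}{{}{}B}BB   [B -> { }]
{{{}}}{{}{}B}BB ⇒ {{{}}}{{}{}{}}BB   [B -> { }]
{{{}}}{{}{}{}}BB ⇒ {{{}}}{{}{}{}}{}B   [B -> { }]
{{{}}}{{}{}{}}{}B ⇒ {{{}}}{{}{}{}}{}{}   [B -> { }]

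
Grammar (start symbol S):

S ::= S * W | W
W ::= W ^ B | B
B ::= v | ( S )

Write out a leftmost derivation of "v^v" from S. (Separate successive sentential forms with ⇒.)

S⇒W⇒W^B⇒B^B⇒v^B⇒v^v

S ⇒ W   [S ::= W]
W ⇒ W^B   [W ::= W ^ B]
W^B ⇒ B^B   [W ::= B]
B^B ⇒ v^B   [B ::= v]
v^B ⇒ v^v   [B ::= v]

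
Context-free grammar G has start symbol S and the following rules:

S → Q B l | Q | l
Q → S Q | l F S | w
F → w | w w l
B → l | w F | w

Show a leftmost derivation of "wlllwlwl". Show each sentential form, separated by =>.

S => QBl => SQBl => QBlQBl => wBlQBl => wllQBl => wlllFSBl => wlllwSBl => wlllwlBl => wlllwlwl

S => QBl   [S → Q B l]
QBl => SQBl   [Q → S Q]
SQBl => QBlQBl   [S → Q B l]
QBlQBl => wBlQBl   [Q → w]
wBlQBl => wllQBl   [B → l]
wllQBl => wlllFSBl   [Q → l F S]
wlllFSBl => wlllwSBl   [F → w]
wlllwSBl => wlllwlBl   [S → l]
wlllwlBl => wlllwlwl   [B → w]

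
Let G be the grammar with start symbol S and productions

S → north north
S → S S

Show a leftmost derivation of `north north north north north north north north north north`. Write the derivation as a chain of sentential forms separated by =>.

S => S S => north north S => north north S S => north north S S S => north north north north S S => north north north north north north S => north north north north north north S S => north north north north north north north north S => north north north north north north north north north north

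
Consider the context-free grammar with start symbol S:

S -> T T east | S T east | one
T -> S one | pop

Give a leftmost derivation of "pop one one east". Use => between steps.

S => T T east => pop T east => pop S one east => pop one one east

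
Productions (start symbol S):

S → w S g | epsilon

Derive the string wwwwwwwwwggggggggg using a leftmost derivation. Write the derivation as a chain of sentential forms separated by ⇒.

S⇒wSg⇒wwSgg⇒wwwSggg⇒wwwwSgggg⇒wwwwwSggggg⇒wwwwwwSgggggg⇒wwwwwwwSggggggg⇒wwwwwwwwSgggggggg⇒wwwwwwwwwSggggggggg⇒wwwwwwwwwggggggggg

S ⇒ wSg   [S → w S g]
wSg ⇒ wwSgg   [S → w S g]
wwSgg ⇒ wwwSggg   [S → w S g]
wwwSggg ⇒ wwwwSgggg   [S → w S g]
wwwwSgggg ⇒ wwwwwSggggg   [S → w S g]
wwwwwSggggg ⇒ wwwwwwSgggggg   [S → w S g]
wwwwwwSgggggg ⇒ wwwwwwwSggggggg   [S → w S g]
wwwwwwwSggggggg ⇒ wwwwwwwwSgggggggg   [S → w S g]
wwwwwwwwSgggggggg ⇒ wwwwwwwwwSggggggggg   [S → w S g]
wwwwwwwwwSggggggggg ⇒ wwwwwwwwwggggggggg   [S → epsilon]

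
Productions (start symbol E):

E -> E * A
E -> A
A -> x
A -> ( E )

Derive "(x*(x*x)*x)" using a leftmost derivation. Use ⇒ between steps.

E ⇒ A   [E -> A]
A ⇒ (E)   [A -> ( E )]
(E) ⇒ (E*A)   [E -> E * A]
(E*A) ⇒ (E*A*A)   [E -> E * A]
(E*A*A) ⇒ (A*A*A)   [E -> A]
(A*A*A) ⇒ (x*A*A)   [A -> x]
(x*A*A) ⇒ (x*(E)*A)   [A -> ( E )]
(x*(E)*A) ⇒ (x*(E*A)*A)   [E -> E * A]
(x*(E*A)*A) ⇒ (x*(A*A)*A)   [E -> A]
(x*(A*A)*A) ⇒ (x*(x*A)*A)   [A -> x]
(x*(x*A)*A) ⇒ (x*(x*x)*A)   [A -> x]
(x*(x*x)*A) ⇒ (x*(x*x)*x)   [A -> x]

E⇒A⇒(E)⇒(E*A)⇒(E*A*A)⇒(A*A*A)⇒(x*A*A)⇒(x*(E)*A)⇒(x*(E*A)*A)⇒(x*(A*A)*A)⇒(x*(x*A)*A)⇒(x*(x*x)*A)⇒(x*(x*x)*x)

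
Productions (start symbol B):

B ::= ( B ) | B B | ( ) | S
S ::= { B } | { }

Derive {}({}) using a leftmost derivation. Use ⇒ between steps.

B ⇒ BB ⇒ SB ⇒ {}B ⇒ {}(B) ⇒ {}(S) ⇒ {}({})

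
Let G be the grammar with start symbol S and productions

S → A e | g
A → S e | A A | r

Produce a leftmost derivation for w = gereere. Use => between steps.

S => Ae   [S → A e]
Ae => AAe   [A → A A]
AAe => SeAe   [A → S e]
SeAe => geAe   [S → g]
geAe => geAAe   [A → A A]
geAAe => geSeAe   [A → S e]
geSeAe => geAeeAe   [S → A e]
geAeeAe => gereeAe   [A → r]
gereeAe => gereere   [A → r]

S => Ae => AAe => SeAe => geAe => geAAe => geSeAe => geAeeAe => gereeAe => gereere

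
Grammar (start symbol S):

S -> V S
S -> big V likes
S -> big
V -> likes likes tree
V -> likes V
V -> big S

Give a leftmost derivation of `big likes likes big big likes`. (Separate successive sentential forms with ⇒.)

S ⇒ big V likes ⇒ big likes V likes ⇒ big likes likes V likes ⇒ big likes likes big S likes ⇒ big likes likes big big likes

S ⇒ big V likes   [S -> big V likes]
big V likes ⇒ big likes V likes   [V -> likes V]
big likes V likes ⇒ big likes likes V likes   [V -> likes V]
big likes likes V likes ⇒ big likes likes big S likes   [V -> big S]
big likes likes big S likes ⇒ big likes likes big big likes   [S -> big]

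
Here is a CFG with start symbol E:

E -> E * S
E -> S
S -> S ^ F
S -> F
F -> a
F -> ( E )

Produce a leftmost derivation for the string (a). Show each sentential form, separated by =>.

E => S => F => (E) => (S) => (F) => (a)

E => S   [E -> S]
S => F   [S -> F]
F => (E)   [F -> ( E )]
(E) => (S)   [E -> S]
(S) => (F)   [S -> F]
(F) => (a)   [F -> a]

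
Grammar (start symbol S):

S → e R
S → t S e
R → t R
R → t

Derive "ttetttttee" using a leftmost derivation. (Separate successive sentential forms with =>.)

S=>tSe=>ttSee=>tteRee=>ttetRee=>ttettRee=>ttetttRee=>ttettttRee=>ttetttttee

S => tSe   [S → t S e]
tSe => ttSee   [S → t S e]
ttSee => tteRee   [S → e R]
tteRee => ttetRee   [R → t R]
ttetRee => ttettRee   [R → t R]
ttettRee => ttetttRee   [R → t R]
ttetttRee => ttettttRee   [R → t R]
ttettttRee => ttetttttee   [R → t]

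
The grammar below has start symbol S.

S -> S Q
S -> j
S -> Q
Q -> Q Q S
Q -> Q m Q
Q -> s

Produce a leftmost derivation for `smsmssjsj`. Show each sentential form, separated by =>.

S => Q => QQS => QQSQS => QmQQSQS => smQQSQS => smQmQQSQS => smsmQQSQS => smsmsQSQS => smsmssSQS => smsmssjQS => smsmssjsS => smsmssjsj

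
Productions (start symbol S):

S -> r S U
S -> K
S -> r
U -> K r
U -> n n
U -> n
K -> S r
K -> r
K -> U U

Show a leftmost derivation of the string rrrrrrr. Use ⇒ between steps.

S ⇒ rSU   [S -> r S U]
rSU ⇒ rKU   [S -> K]
rKU ⇒ rSrU   [K -> S r]
rSrU ⇒ rrrU   [S -> r]
rrrU ⇒ rrrKr   [U -> K r]
rrrKr ⇒ rrrSrr   [K -> S r]
rrrSrr ⇒ rrrKrr   [S -> K]
rrrKrr ⇒ rrrSrrr   [K -> S r]
rrrSrrr ⇒ rrrKrrr   [S -> K]
rrrKrrr ⇒ rrrrrrr   [K -> r]

S ⇒ rSU ⇒ rKU ⇒ rSrU ⇒ rrrU ⇒ rrrKr ⇒ rrrSrr ⇒ rrrKrr ⇒ rrrSrrr ⇒ rrrKrrr ⇒ rrrrrrr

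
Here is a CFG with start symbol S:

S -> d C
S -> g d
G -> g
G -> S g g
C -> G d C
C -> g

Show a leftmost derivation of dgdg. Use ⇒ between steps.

S ⇒ dC   [S -> d C]
dC ⇒ dGdC   [C -> G d C]
dGdC ⇒ dgdC   [G -> g]
dgdC ⇒ dgdg   [C -> g]

S⇒dC⇒dGdC⇒dgdC⇒dgdg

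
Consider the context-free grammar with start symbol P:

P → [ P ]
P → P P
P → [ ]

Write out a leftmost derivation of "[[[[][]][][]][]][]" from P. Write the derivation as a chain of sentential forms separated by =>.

P => PP => [P]P => [PP]P => [[P]P]P => [[PP]P]P => [[PPP]P]P => [[[P]PP]P]P => [[[PP]PP]P]P => [[[[]P]PP]P]P => [[[[][]]PP]P]P => [[[[][]][]P]P]P => [[[[][]][][]]P]P => [[[[][]][][]][]]P => [[[[][]][][]][]][]

P => PP   [P → P P]
PP => [P]P   [P → [ P ]]
[P]P => [PP]P   [P → P P]
[PP]P => [[P]P]P   [P → [ P ]]
[[P]P]P => [[PP]P]P   [P → P P]
[[PP]P]P => [[PPP]P]P   [P → P P]
[[PPP]P]P => [[[P]PP]P]P   [P → [ P ]]
[[[P]PP]P]P => [[[PP]PP]P]P   [P → P P]
[[[PP]PP]P]P => [[[[]P]PP]P]P   [P → [ ]]
[[[[]P]PP]P]P => [[[[][]]PP]P]P   [P → [ ]]
[[[[][]]PP]P]P => [[[[][]][]P]P]P   [P → [ ]]
[[[[][]][]P]P]P => [[[[][]][][]]P]P   [P → [ ]]
[[[[][]][][]]P]P => [[[[][]][][]][]]P   [P → [ ]]
[[[[][]][][]][]]P => [[[[][]][][]][]][]   [P → [ ]]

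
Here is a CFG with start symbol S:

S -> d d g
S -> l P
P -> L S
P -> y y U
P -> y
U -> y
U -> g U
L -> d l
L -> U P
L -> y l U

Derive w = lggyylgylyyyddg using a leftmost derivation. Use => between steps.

S => lP   [S -> l P]
lP => lLS   [P -> L S]
lLS => lUPS   [L -> U P]
lUPS => lgUPS   [U -> g U]
lgUPS => lggUPS   [U -> g U]
lggUPS => lggyPS   [U -> y]
lggyPS => lggyLSS   [P -> L S]
lggyLSS => lggyylUSS   [L -> y l U]
lggyylUSS => lggyylgUSS   [U -> g U]
lggyylgUSS => lggyylgySS   [U -> y]
lggyylgySS => lggyylgylPS   [S -> l P]
lggyylgylPS => lggyylgylyyUS   [P -> y y U]
lggyylgylyyUS => lggyylgylyyyS   [U -> y]
lggyylgylyyyS => lggyylgylyyyddg   [S -> d d g]

S => lP => lLS => lUPS => lgUPS => lggUPS => lggyPS => lggyLSS => lggyylUSS => lggyylgUSS => lggyylgySS => lggyylgylPS => lggyylgylyyUS => lggyylgylyyyS => lggyylgylyyyddg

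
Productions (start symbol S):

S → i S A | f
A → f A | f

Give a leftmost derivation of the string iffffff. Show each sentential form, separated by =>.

S=>iSA=>ifA=>iffA=>ifffA=>iffffA=>ifffffA=>iffffff

S => iSA   [S → i S A]
iSA => ifA   [S → f]
ifA => iffA   [A → f A]
iffA => ifffA   [A → f A]
ifffA => iffffA   [A → f A]
iffffA => ifffffA   [A → f A]
ifffffA => iffffff   [A → f]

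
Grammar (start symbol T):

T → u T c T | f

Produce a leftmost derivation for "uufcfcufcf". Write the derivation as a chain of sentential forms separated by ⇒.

T ⇒ uTcT ⇒ uuTcTcT ⇒ uufcTcT ⇒ uufcfcT ⇒ uufcfcuTcT ⇒ uufcfcufcT ⇒ uufcfcufcf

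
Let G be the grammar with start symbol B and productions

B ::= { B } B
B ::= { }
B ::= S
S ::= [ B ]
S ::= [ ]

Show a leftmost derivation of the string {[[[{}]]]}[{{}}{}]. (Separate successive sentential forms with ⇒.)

B ⇒ {B}B   [B ::= { B } B]
{B}B ⇒ {S}B   [B ::= S]
{S}B ⇒ {[B]}B   [S ::= [ B ]]
{[B]}B ⇒ {[S]}B   [B ::= S]
{[S]}B ⇒ {[[B]]}B   [S ::= [ B ]]
{[[B]]}B ⇒ {[[S]]}B   [B ::= S]
{[[S]]}B ⇒ {[[[B]]]}B   [S ::= [ B ]]
{[[[B]]]}B ⇒ {[[[{}]]]}B   [B ::= { }]
{[[[{}]]]}B ⇒ {[[[{}]]]}S   [B ::= S]
{[[[{}]]]}S ⇒ {[[[{}]]]}[B]   [S ::= [ B ]]
{[[[{}]]]}[B] ⇒ {[[[{}]]]}[{B}B]   [B ::= { B } B]
{[[[{}]]]}[{B}B] ⇒ {[[[{}]]]}[{{}}B]   [B ::= { }]
{[[[{}]]]}[{{}}B] ⇒ {[[[{}]]]}[{{}}{}]   [B ::= { }]

B ⇒ {B}B ⇒ {S}B ⇒ {[B]}B ⇒ {[S]}B ⇒ {[[B]]}B ⇒ {[[S]]}B ⇒ {[[[B]]]}B ⇒ {[[[{}]]]}B ⇒ {[[[{}]]]}S ⇒ {[[[{}]]]}[B] ⇒ {[[[{}]]]}[{B}B] ⇒ {[[[{}]]]}[{{}}B] ⇒ {[[[{}]]]}[{{}}{}]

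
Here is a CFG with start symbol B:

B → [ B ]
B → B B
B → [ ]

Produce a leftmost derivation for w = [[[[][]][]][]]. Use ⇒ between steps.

B ⇒ [B] ⇒ [BB] ⇒ [[B]B] ⇒ [[BB]B] ⇒ [[[B]B]B] ⇒ [[[BB]B]B] ⇒ [[[[]B]B]B] ⇒ [[[[][]]B]B] ⇒ [[[[][]][]]B] ⇒ [[[[][]][]][]]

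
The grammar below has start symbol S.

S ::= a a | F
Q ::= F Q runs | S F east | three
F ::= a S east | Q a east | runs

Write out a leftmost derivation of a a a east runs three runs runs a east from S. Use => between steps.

S => F => Q a east => F Q runs a east => a S east Q runs a east => a a a east Q runs a east => a a a east F Q runs runs a east => a a a east runs Q runs runs a east => a a a east runs three runs runs a east

S => F   [S ::= F]
F => Q a east   [F ::= Q a east]
Q a east => F Q runs a east   [Q ::= F Q runs]
F Q runs a east => a S east Q runs a east   [F ::= a S east]
a S east Q runs a east => a a a east Q runs a east   [S ::= a a]
a a a east Q runs a east => a a a east F Q runs runs a east   [Q ::= F Q runs]
a a a east F Q runs runs a east => a a a east runs Q runs runs a east   [F ::= runs]
a a a east runs Q runs runs a east => a a a east runs three runs runs a east   [Q ::= three]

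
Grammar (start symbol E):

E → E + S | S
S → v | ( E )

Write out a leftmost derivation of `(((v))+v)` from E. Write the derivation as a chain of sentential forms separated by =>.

E => S => (E) => (E+S) => (S+S) => ((E)+S) => ((S)+S) => (((E))+S) => (((S))+S) => (((v))+S) => (((v))+v)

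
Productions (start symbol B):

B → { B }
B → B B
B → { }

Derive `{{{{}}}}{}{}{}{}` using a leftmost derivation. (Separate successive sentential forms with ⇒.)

B⇒BB⇒BBB⇒BBBB⇒BBBBB⇒{B}BBBB⇒{{B}}BBBB⇒{{{B}}}BBBB⇒{{{{}}}}BBBB⇒{{{{}}}}{}BBB⇒{{{{}}}}{}{}BB⇒{{{{}}}}{}{}{}B⇒{{{{}}}}{}{}{}{}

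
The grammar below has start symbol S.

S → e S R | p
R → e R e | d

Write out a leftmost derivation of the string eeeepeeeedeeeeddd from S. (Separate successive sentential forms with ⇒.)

S⇒eSR⇒eeSRR⇒eeeSRRR⇒eeeeSRRRR⇒eeeepRRRR⇒eeeepeReRRR⇒eeeepeeReeRRR⇒eeeepeeeReeeRRR⇒eeeepeeeeReeeeRRR⇒eeeepeeeedeeeeRRR⇒eeeepeeeedeeeedRR⇒eeeepeeeedeeeeddR⇒eeeepeeeedeeeeddd

S ⇒ eSR   [S → e S R]
eSR ⇒ eeSRR   [S → e S R]
eeSRR ⇒ eeeSRRR   [S → e S R]
eeeSRRR ⇒ eeeeSRRRR   [S → e S R]
eeeeSRRRR ⇒ eeeepRRRR   [S → p]
eeeepRRRR ⇒ eeeepeReRRR   [R → e R e]
eeeepeReRRR ⇒ eeeepeeReeRRR   [R → e R e]
eeeepeeReeRRR ⇒ eeeepeeeReeeRRR   [R → e R e]
eeeepeeeReeeRRR ⇒ eeeepeeeeReeeeRRR   [R → e R e]
eeeepeeeeReeeeRRR ⇒ eeeepeeeedeeeeRRR   [R → d]
eeeepeeeedeeeeRRR ⇒ eeeepeeeedeeeedRR   [R → d]
eeeepeeeedeeeedRR ⇒ eeeepeeeedeeeeddR   [R → d]
eeeepeeeedeeeeddR ⇒ eeeepeeeedeeeeddd   [R → d]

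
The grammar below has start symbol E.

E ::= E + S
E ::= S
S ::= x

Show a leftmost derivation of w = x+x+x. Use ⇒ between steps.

E ⇒ E+S ⇒ E+S+S ⇒ S+S+S ⇒ x+S+S ⇒ x+x+S ⇒ x+x+x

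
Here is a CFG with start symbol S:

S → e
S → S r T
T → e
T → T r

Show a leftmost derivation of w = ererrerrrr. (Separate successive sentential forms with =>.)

S => SrT => SrTrT => erTrT => erTrrT => ererrT => ererrTr => ererrTrr => ererrTrrr => ererrTrrrr => ererrerrrr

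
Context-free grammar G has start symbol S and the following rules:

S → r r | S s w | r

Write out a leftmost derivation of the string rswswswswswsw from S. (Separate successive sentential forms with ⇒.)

S ⇒ Ssw ⇒ Sswsw ⇒ Sswswsw ⇒ Sswswswsw ⇒ Sswswswswsw ⇒ Sswswswswswsw ⇒ rswswswswswsw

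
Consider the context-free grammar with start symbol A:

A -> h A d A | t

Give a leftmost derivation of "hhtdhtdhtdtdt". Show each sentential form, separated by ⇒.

A ⇒ hAdA   [A -> h A d A]
hAdA ⇒ hhAdAdA   [A -> h A d A]
hhAdAdA ⇒ hhtdAdA   [A -> t]
hhtdAdA ⇒ hhtdhAdAdA   [A -> h A d A]
hhtdhAdAdA ⇒ hhtdhtdAdA   [A -> t]
hhtdhtdAdA ⇒ hhtdhtdhAdAdA   [A -> h A d A]
hhtdhtdhAdAdA ⇒ hhtdhtdhtdAdA   [A -> t]
hhtdhtdhtdAdA ⇒ hhtdhtdhtdtdA   [A -> t]
hhtdhtdhtdtdA ⇒ hhtdhtdhtdtdt   [A -> t]

A⇒hAdA⇒hhAdAdA⇒hhtdAdA⇒hhtdhAdAdA⇒hhtdhtdAdA⇒hhtdhtdhAdAdA⇒hhtdhtdhtdAdA⇒hhtdhtdhtdtdA⇒hhtdhtdhtdtdt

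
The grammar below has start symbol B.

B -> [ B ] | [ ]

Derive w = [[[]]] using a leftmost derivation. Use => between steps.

B => [B] => [[B]] => [[[]]]

B => [B]   [B -> [ B ]]
[B] => [[B]]   [B -> [ B ]]
[[B]] => [[[]]]   [B -> [ ]]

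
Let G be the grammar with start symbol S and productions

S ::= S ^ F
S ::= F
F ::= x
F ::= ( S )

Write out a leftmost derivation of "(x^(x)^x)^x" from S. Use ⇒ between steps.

S ⇒ S^F   [S ::= S ^ F]
S^F ⇒ F^F   [S ::= F]
F^F ⇒ (S)^F   [F ::= ( S )]
(S)^F ⇒ (S^F)^F   [S ::= S ^ F]
(S^F)^F ⇒ (S^F^F)^F   [S ::= S ^ F]
(S^F^F)^F ⇒ (F^F^F)^F   [S ::= F]
(F^F^F)^F ⇒ (x^F^F)^F   [F ::= x]
(x^F^F)^F ⇒ (x^(S)^F)^F   [F ::= ( S )]
(x^(S)^F)^F ⇒ (x^(F)^F)^F   [S ::= F]
(x^(F)^F)^F ⇒ (x^(x)^F)^F   [F ::= x]
(x^(x)^F)^F ⇒ (x^(x)^x)^F   [F ::= x]
(x^(x)^x)^F ⇒ (x^(x)^x)^x   [F ::= x]

S⇒S^F⇒F^F⇒(S)^F⇒(S^F)^F⇒(S^F^F)^F⇒(F^F^F)^F⇒(x^F^F)^F⇒(x^(S)^F)^F⇒(x^(F)^F)^F⇒(x^(x)^F)^F⇒(x^(x)^x)^F⇒(x^(x)^x)^x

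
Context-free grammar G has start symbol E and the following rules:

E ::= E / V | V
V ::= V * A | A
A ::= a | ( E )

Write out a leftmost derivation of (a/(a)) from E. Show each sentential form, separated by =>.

E => V   [E ::= V]
V => A   [V ::= A]
A => (E)   [A ::= ( E )]
(E) => (E/V)   [E ::= E / V]
(E/V) => (V/V)   [E ::= V]
(V/V) => (A/V)   [V ::= A]
(A/V) => (a/V)   [A ::= a]
(a/V) => (a/A)   [V ::= A]
(a/A) => (a/(E))   [A ::= ( E )]
(a/(E)) => (a/(V))   [E ::= V]
(a/(V)) => (a/(A))   [V ::= A]
(a/(A)) => (a/(a))   [A ::= a]

E => V => A => (E) => (E/V) => (V/V) => (A/V) => (a/V) => (a/A) => (a/(E)) => (a/(V)) => (a/(A)) => (a/(a))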